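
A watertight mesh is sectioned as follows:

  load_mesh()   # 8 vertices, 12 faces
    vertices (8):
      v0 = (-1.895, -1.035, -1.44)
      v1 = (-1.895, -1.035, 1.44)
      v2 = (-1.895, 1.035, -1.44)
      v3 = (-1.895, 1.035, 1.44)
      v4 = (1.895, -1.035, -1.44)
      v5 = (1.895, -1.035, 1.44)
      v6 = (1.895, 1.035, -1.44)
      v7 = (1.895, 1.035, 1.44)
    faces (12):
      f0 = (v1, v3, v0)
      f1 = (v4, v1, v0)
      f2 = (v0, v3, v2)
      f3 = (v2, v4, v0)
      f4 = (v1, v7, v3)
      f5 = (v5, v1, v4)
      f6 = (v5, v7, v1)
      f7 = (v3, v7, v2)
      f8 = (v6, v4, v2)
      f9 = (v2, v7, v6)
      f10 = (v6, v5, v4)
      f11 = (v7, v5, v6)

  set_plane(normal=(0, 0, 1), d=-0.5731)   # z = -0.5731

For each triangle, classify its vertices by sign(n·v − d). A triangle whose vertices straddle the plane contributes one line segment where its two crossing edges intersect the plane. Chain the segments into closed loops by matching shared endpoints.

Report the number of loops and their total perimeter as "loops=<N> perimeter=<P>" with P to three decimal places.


loops=1 perimeter=11.720

Straddling triangles (8 of 12):
  (v1,v3,v0) [++-] → (-1.895, -0.411916, -0.5731)–(-1.895, -1.035, -0.5731)  len=0.6231
  (v4,v1,v0) [-+-] → (0.754184, -1.035, -0.5731)–(-1.895, -1.035, -0.5731)  len=2.6492
  (v0,v3,v2) [-+-] → (-1.895, -0.411916, -0.5731)–(-1.895, 1.035, -0.5731)  len=1.4469
  (v5,v1,v4) [++-] → (0.754184, -1.035, -0.5731)–(1.895, -1.035, -0.5731)  len=1.1408
  (v3,v7,v2) [++-] → (-0.754184, 1.035, -0.5731)–(-1.895, 1.035, -0.5731)  len=1.1408
  (v2,v7,v6) [-+-] → (-0.754184, 1.035, -0.5731)–(1.895, 1.035, -0.5731)  len=2.6492
  (v6,v5,v4) [-+-] → (1.895, 0.411916, -0.5731)–(1.895, -1.035, -0.5731)  len=1.4469
  (v7,v5,v6) [++-] → (1.895, 0.411916, -0.5731)–(1.895, 1.035, -0.5731)  len=0.6231

Chained into 1 loop(s):
  loop 1: 8 segments, perimeter = 11.7200
Total perimeter = 11.720


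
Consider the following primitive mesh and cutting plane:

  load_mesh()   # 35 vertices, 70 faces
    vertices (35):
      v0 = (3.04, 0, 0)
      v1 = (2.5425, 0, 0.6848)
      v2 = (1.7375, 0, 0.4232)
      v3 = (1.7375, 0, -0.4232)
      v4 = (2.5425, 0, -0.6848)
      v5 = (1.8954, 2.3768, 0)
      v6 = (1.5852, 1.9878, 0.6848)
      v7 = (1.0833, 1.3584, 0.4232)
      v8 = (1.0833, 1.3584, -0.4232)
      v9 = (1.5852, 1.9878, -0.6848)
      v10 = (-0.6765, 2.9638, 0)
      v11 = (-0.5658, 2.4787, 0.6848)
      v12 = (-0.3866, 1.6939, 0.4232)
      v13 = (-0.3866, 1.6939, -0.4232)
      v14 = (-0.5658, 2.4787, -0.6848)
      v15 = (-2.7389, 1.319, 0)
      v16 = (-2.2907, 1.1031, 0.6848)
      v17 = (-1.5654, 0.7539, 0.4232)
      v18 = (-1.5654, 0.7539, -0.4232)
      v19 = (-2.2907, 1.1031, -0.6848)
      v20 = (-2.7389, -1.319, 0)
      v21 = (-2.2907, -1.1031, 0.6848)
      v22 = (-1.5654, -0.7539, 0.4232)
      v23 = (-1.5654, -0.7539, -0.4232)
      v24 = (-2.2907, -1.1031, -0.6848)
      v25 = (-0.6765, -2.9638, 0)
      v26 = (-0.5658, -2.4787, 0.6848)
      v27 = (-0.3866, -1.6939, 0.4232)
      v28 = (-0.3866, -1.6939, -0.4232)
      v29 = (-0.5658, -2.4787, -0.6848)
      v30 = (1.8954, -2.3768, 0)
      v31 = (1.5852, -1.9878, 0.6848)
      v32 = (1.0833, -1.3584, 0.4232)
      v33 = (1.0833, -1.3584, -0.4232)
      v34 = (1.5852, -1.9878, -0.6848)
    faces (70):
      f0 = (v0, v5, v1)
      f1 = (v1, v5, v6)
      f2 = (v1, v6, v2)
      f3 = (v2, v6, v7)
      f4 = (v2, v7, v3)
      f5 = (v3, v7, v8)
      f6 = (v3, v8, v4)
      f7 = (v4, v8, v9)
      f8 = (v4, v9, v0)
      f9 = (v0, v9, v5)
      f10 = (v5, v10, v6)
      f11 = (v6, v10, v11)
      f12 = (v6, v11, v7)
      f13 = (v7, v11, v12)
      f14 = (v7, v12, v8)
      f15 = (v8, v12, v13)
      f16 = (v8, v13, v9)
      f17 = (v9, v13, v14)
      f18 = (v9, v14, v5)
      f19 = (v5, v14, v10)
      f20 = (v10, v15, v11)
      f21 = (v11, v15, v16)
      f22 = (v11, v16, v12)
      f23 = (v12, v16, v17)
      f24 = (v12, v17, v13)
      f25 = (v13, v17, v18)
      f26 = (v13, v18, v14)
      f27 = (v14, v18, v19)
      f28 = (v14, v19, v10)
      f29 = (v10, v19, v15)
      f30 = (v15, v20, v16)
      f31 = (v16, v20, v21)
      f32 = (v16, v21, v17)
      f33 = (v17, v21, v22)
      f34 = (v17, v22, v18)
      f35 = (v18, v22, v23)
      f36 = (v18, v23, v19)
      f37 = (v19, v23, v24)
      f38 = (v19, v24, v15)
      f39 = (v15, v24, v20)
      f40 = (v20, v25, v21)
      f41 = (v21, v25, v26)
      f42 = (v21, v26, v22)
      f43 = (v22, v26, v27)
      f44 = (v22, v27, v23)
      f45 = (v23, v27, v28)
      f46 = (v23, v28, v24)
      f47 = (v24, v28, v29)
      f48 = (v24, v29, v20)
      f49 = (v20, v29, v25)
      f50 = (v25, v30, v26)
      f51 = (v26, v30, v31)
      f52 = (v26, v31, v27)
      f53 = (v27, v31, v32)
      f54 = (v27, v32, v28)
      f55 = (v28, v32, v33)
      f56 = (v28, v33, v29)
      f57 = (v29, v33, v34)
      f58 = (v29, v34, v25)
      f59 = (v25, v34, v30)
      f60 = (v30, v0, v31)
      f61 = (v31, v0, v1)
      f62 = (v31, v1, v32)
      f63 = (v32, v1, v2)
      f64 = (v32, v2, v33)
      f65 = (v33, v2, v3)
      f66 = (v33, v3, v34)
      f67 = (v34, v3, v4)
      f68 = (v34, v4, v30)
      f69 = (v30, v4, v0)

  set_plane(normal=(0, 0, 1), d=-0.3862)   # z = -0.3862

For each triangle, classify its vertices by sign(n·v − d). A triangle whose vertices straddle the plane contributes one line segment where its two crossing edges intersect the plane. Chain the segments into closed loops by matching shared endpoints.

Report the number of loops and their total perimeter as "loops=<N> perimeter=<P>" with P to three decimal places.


Straddling triangles (28 of 70):
  (v2,v7,v3) [++-] → (1.7089, 0.0593819, -0.3862)–(1.7375, 0, -0.3862)  len=0.0659
  (v3,v7,v8) [-+-] → (1.7089, 0.0593819, -0.3862)–(1.0833, 1.3584, -0.3862)  len=1.4418
  (v4,v9,v0) [--+] → (2.21955, 1.12104, -0.3862)–(2.75943, 0, -0.3862)  len=1.2443
  (v0,v9,v5) [+-+] → (2.21955, 1.12104, -0.3862)–(1.72046, 2.15742, -0.3862)  len=1.1503
  (v7,v12,v8) [++-] → (1.01904, 1.37307, -0.3862)–(1.0833, 1.3584, -0.3862)  len=0.0659
  (v8,v12,v13) [-+-] → (1.01904, 1.37307, -0.3862)–(-0.3866, 1.6939, -0.3862)  len=1.4418
  (v9,v14,v5) [--+] → (0.507381, 2.43427, -0.3862)–(1.72046, 2.15742, -0.3862)  len=1.2443
  (v5,v14,v10) [+-+] → (0.507381, 2.43427, -0.3862)–(-0.61407, 2.69022, -0.3862)  len=1.1503
  (v12,v17,v13) [++-] → (-0.438131, 1.65281, -0.3862)–(-0.3866, 1.6939, -0.3862)  len=0.0659
  (v13,v17,v18) [-+-] → (-0.438131, 1.65281, -0.3862)–(-1.5654, 0.7539, -0.3862)  len=1.4418
  (v14,v19,v10) [--+] → (-1.58684, 1.91444, -0.3862)–(-0.61407, 2.69022, -0.3862)  len=1.2442
  (v10,v19,v15) [+-+] → (-1.58684, 1.91444, -0.3862)–(-2.48613, 1.19724, -0.3862)  len=1.1503
  (v17,v22,v18) [++-] → (-1.5654, 0.687987, -0.3862)–(-1.5654, 0.7539, -0.3862)  len=0.0659
  (v18,v22,v23) [-+-] → (-1.5654, 0.687987, -0.3862)–(-1.5654, -0.7539, -0.3862)  len=1.4419
  (v19,v24,v15) [--+] → (-2.48613, -0.0469682, -0.3862)–(-2.48613, 1.19724, -0.3862)  len=1.2442
  (v15,v24,v20) [+-+] → (-2.48613, -0.0469682, -0.3862)–(-2.48613, -1.19724, -0.3862)  len=1.1503
  (v22,v27,v23) [++-] → (-1.51387, -0.794992, -0.3862)–(-1.5654, -0.7539, -0.3862)  len=0.0659
  (v23,v27,v28) [-+-] → (-1.51387, -0.794992, -0.3862)–(-0.3866, -1.6939, -0.3862)  len=1.4418
  (v24,v29,v20) [--+] → (-1.51336, -1.97302, -0.3862)–(-2.48613, -1.19724, -0.3862)  len=1.2442
  (v20,v29,v25) [+-+] → (-1.51336, -1.97302, -0.3862)–(-0.61407, -2.69022, -0.3862)  len=1.1503
  (v27,v32,v28) [++-] → (-0.322344, -1.67923, -0.3862)–(-0.3866, -1.6939, -0.3862)  len=0.0659
  (v28,v32,v33) [-+-] → (-0.322344, -1.67923, -0.3862)–(1.0833, -1.3584, -0.3862)  len=1.4418
  (v29,v34,v25) [--+] → (0.599009, -2.41337, -0.3862)–(-0.61407, -2.69022, -0.3862)  len=1.2443
  (v25,v34,v30) [+-+] → (0.599009, -2.41337, -0.3862)–(1.72046, -2.15742, -0.3862)  len=1.1503
  (v32,v2,v33) [++-] → (1.1119, -1.29902, -0.3862)–(1.0833, -1.3584, -0.3862)  len=0.0659
  (v33,v2,v3) [-+-] → (1.1119, -1.29902, -0.3862)–(1.7375, 0, -0.3862)  len=1.4418
  (v34,v4,v30) [--+] → (2.26034, -1.03638, -0.3862)–(1.72046, -2.15742, -0.3862)  len=1.2443
  (v30,v4,v0) [+-+] → (2.26034, -1.03638, -0.3862)–(2.75943, 0, -0.3862)  len=1.1503

Chained into 2 loop(s):
  loop 1: 14 segments, perimeter = 10.5541
  loop 2: 14 segments, perimeter = 16.7617
Total perimeter = 27.316

loops=2 perimeter=27.316


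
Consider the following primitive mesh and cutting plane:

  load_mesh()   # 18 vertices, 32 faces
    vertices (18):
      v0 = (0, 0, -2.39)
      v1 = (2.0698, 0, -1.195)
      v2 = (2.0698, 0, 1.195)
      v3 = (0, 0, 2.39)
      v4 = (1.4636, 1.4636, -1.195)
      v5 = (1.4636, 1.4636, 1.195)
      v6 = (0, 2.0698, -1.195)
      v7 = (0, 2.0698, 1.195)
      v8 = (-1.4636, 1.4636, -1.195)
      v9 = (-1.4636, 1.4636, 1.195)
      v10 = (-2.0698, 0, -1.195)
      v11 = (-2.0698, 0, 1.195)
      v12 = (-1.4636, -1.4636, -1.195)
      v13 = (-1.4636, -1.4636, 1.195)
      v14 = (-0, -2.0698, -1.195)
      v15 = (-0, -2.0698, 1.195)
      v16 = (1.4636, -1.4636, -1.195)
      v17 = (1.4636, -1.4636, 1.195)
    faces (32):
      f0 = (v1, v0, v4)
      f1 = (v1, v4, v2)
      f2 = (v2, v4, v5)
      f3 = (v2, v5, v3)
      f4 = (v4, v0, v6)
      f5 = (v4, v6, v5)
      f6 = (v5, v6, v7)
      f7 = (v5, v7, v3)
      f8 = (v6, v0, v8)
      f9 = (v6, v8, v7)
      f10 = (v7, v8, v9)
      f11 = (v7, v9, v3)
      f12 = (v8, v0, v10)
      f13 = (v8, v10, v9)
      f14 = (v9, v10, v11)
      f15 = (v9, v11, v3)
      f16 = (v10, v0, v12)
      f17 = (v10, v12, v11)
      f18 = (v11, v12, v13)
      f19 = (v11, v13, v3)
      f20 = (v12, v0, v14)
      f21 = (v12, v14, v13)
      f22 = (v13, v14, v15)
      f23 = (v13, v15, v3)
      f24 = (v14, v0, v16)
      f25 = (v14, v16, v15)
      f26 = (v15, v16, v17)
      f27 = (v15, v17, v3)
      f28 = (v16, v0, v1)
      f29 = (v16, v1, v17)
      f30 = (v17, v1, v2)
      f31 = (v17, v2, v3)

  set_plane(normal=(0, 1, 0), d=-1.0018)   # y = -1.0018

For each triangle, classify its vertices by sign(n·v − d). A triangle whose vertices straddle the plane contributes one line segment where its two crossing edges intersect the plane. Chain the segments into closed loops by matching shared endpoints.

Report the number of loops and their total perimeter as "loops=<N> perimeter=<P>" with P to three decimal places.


loops=1 perimeter=11.917

Straddling triangles (12 of 32):
  (v10,v0,v12) [++-] → (-1.0018, -1.0018, -1.57205)–(-1.65487, -1.0018, -1.195)  len=0.7541
  (v10,v12,v11) [+-+] → (-1.65487, -1.0018, -1.195)–(-1.65487, -1.0018, -0.440899)  len=0.7541
  (v11,v12,v13) [+--] → (-1.65487, -1.0018, -0.440899)–(-1.65487, -1.0018, 1.195)  len=1.6359
  (v11,v13,v3) [+-+] → (-1.65487, -1.0018, 1.195)–(-1.0018, -1.0018, 1.57205)  len=0.7541
  (v12,v0,v14) [-+-] → (-1.0018, -1.0018, -1.57205)–(0, -1.0018, -1.81161)  len=1.0300
  (v13,v15,v3) [--+] → (0, -1.0018, 1.81161)–(-1.0018, -1.0018, 1.57205)  len=1.0300
  (v14,v0,v16) [-+-] → (0, -1.0018, -1.81161)–(1.0018, -1.0018, -1.57205)  len=1.0300
  (v15,v17,v3) [--+] → (1.0018, -1.0018, 1.57205)–(0, -1.0018, 1.81161)  len=1.0300
  (v16,v0,v1) [-++] → (1.0018, -1.0018, -1.57205)–(1.65487, -1.0018, -1.195)  len=0.7541
  (v16,v1,v17) [-+-] → (1.65487, -1.0018, -1.195)–(1.65487, -1.0018, 0.440899)  len=1.6359
  (v17,v1,v2) [-++] → (1.65487, -1.0018, 0.440899)–(1.65487, -1.0018, 1.195)  len=0.7541
  (v17,v2,v3) [-++] → (1.65487, -1.0018, 1.195)–(1.0018, -1.0018, 1.57205)  len=0.7541

Chained into 1 loop(s):
  loop 1: 12 segments, perimeter = 11.9166
Total perimeter = 11.917


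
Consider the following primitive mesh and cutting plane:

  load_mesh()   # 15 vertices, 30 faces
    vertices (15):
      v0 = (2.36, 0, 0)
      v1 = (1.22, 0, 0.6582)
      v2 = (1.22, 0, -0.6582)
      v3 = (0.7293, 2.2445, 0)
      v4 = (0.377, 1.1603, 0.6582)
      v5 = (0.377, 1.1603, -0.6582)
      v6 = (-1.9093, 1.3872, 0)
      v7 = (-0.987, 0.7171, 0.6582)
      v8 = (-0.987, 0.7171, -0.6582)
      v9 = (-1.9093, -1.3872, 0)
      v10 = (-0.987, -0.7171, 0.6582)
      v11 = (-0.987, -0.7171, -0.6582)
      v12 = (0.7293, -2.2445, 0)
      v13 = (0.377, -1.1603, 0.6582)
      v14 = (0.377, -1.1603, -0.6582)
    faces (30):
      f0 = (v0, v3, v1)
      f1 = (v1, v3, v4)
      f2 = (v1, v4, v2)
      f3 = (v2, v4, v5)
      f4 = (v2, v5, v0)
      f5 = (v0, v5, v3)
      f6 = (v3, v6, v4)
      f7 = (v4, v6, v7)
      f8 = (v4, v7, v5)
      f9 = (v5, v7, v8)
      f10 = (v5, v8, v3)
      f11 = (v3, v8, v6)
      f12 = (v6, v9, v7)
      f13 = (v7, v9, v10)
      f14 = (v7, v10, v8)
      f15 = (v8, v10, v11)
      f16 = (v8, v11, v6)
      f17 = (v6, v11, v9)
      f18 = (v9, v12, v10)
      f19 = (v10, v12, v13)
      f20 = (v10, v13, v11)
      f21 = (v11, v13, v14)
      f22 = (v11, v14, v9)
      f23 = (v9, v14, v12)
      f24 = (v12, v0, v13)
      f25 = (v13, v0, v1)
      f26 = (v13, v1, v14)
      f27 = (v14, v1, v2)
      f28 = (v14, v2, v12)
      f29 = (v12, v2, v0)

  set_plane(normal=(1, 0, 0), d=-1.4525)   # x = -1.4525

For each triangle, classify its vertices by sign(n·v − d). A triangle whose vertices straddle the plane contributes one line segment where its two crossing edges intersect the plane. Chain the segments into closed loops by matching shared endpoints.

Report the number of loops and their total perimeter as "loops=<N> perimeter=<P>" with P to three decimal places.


loops=1 perimeter=6.543

Straddling triangles (10 of 30):
  (v3,v6,v4) [+-+] → (-1.4525, 1.53562, 0)–(-1.4525, 1.34187, 0.131508)  len=0.2342
  (v4,v6,v7) [+-+] → (-1.4525, 1.34187, 0.131508)–(-1.4525, 1.05531, 0.325996)  len=0.3463
  (v3,v8,v6) [++-] → (-1.4525, 1.05531, -0.325996)–(-1.4525, 1.53562, 0)  len=0.5805
  (v6,v9,v7) [--+] → (-1.4525, -0.344975, 0.325996)–(-1.4525, 1.05531, 0.325996)  len=1.4003
  (v7,v9,v10) [+-+] → (-1.4525, -0.344975, 0.325996)–(-1.4525, -1.05531, 0.325996)  len=0.7103
  (v8,v11,v6) [++-] → (-1.4525, 0.344975, -0.325996)–(-1.4525, 1.05531, -0.325996)  len=0.7103
  (v6,v11,v9) [-+-] → (-1.4525, 0.344975, -0.325996)–(-1.4525, -1.05531, -0.325996)  len=1.4003
  (v9,v12,v10) [-++] → (-1.4525, -1.53562, 0)–(-1.4525, -1.05531, 0.325996)  len=0.5805
  (v11,v14,v9) [++-] → (-1.4525, -1.34187, -0.131508)–(-1.4525, -1.05531, -0.325996)  len=0.3463
  (v9,v14,v12) [-++] → (-1.4525, -1.34187, -0.131508)–(-1.4525, -1.53562, 0)  len=0.2342

Chained into 1 loop(s):
  loop 1: 10 segments, perimeter = 6.5432
Total perimeter = 6.543


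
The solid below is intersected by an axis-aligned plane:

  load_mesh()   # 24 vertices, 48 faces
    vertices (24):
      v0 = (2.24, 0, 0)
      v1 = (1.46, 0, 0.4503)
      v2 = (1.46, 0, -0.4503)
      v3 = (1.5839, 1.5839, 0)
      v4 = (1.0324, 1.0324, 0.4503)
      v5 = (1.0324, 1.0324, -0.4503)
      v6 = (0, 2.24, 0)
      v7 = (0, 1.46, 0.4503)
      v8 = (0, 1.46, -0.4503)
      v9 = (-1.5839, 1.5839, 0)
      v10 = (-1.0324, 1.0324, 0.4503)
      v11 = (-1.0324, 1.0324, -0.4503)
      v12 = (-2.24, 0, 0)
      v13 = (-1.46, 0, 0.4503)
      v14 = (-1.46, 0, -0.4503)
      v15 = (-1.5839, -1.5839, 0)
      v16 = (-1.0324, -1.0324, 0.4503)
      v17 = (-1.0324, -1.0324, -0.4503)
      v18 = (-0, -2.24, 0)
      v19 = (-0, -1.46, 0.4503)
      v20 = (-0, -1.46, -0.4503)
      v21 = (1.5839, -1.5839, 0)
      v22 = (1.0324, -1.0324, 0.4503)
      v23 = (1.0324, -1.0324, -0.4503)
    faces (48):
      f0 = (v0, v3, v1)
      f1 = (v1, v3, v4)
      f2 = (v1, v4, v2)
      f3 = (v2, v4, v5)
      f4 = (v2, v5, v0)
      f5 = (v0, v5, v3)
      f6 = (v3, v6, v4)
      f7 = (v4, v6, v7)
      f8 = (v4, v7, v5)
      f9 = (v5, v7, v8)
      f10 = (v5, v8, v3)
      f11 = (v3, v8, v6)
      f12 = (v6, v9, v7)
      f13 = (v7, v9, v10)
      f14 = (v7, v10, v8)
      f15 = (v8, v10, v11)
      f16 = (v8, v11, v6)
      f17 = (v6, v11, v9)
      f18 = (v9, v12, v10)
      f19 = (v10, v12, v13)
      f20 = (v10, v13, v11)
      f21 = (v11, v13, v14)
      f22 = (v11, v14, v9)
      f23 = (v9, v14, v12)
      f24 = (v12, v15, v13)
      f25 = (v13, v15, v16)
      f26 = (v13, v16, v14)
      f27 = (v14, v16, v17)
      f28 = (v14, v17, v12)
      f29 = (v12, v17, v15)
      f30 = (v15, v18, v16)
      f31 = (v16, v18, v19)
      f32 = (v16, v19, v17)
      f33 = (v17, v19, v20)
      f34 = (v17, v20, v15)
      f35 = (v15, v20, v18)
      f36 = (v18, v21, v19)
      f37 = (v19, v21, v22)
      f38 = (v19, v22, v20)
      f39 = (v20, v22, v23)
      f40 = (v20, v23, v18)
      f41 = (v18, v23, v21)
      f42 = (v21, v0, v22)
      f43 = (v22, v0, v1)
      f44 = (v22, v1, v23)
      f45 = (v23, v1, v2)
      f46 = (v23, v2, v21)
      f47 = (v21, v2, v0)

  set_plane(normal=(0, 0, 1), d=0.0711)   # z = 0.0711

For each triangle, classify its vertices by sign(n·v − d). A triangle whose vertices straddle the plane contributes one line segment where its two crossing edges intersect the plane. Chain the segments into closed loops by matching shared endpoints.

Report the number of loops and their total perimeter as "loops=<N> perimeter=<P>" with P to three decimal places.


Straddling triangles (32 of 48):
  (v0,v3,v1) [--+] → (1.56434, 1.33381, 0.0711)–(2.11684, 0, 0.0711)  len=1.4437
  (v1,v3,v4) [+-+] → (1.56434, 1.33381, 0.0711)–(1.49682, 1.49682, 0.0711)  len=0.1764
  (v1,v4,v2) [++-] → (1.21244, 0.597705, 0.0711)–(1.46, 0, 0.0711)  len=0.6469
  (v2,v4,v5) [-+-] → (1.21244, 0.597705, 0.0711)–(1.0324, 1.0324, 0.0711)  len=0.4705
  (v3,v6,v4) [--+] → (0.163011, 2.04933, 0.0711)–(1.49682, 1.49682, 0.0711)  len=1.4437
  (v4,v6,v7) [+-+] → (0.163011, 2.04933, 0.0711)–(0, 2.11684, 0.0711)  len=0.1764
  (v4,v7,v5) [++-] → (0.434695, 1.27996, 0.0711)–(1.0324, 1.0324, 0.0711)  len=0.6469
  (v5,v7,v8) [-+-] → (0.434695, 1.27996, 0.0711)–(0, 1.46, 0.0711)  len=0.4705
  (v6,v9,v7) [--+] → (-1.33381, 1.56434, 0.0711)–(0, 2.11684, 0.0711)  len=1.4437
  (v7,v9,v10) [+-+] → (-1.33381, 1.56434, 0.0711)–(-1.49682, 1.49682, 0.0711)  len=0.1764
  (v7,v10,v8) [++-] → (-0.597705, 1.21244, 0.0711)–(0, 1.46, 0.0711)  len=0.6469
  (v8,v10,v11) [-+-] → (-0.597705, 1.21244, 0.0711)–(-1.0324, 1.0324, 0.0711)  len=0.4705
  (v9,v12,v10) [--+] → (-2.04933, 0.163011, 0.0711)–(-1.49682, 1.49682, 0.0711)  len=1.4437
  (v10,v12,v13) [+-+] → (-2.04933, 0.163011, 0.0711)–(-2.11684, 0, 0.0711)  len=0.1764
  (v10,v13,v11) [++-] → (-1.27996, 0.434695, 0.0711)–(-1.0324, 1.0324, 0.0711)  len=0.6469
  (v11,v13,v14) [-+-] → (-1.27996, 0.434695, 0.0711)–(-1.46, 0, 0.0711)  len=0.4705
  (v12,v15,v13) [--+] → (-1.56434, -1.33381, 0.0711)–(-2.11684, 0, 0.0711)  len=1.4437
  (v13,v15,v16) [+-+] → (-1.56434, -1.33381, 0.0711)–(-1.49682, -1.49682, 0.0711)  len=0.1764
  (v13,v16,v14) [++-] → (-1.21244, -0.597705, 0.0711)–(-1.46, 0, 0.0711)  len=0.6469
  (v14,v16,v17) [-+-] → (-1.21244, -0.597705, 0.0711)–(-1.0324, -1.0324, 0.0711)  len=0.4705
  (v15,v18,v16) [--+] → (-0.163011, -2.04933, 0.0711)–(-1.49682, -1.49682, 0.0711)  len=1.4437
  (v16,v18,v19) [+-+] → (-0.163011, -2.04933, 0.0711)–(0, -2.11684, 0.0711)  len=0.1764
  (v16,v19,v17) [++-] → (-0.434695, -1.27996, 0.0711)–(-1.0324, -1.0324, 0.0711)  len=0.6469
  (v17,v19,v20) [-+-] → (-0.434695, -1.27996, 0.0711)–(0, -1.46, 0.0711)  len=0.4705
  (v18,v21,v19) [--+] → (1.33381, -1.56434, 0.0711)–(0, -2.11684, 0.0711)  len=1.4437
  (v19,v21,v22) [+-+] → (1.33381, -1.56434, 0.0711)–(1.49682, -1.49682, 0.0711)  len=0.1764
  (v19,v22,v20) [++-] → (0.597705, -1.21244, 0.0711)–(0, -1.46, 0.0711)  len=0.6469
  (v20,v22,v23) [-+-] → (0.597705, -1.21244, 0.0711)–(1.0324, -1.0324, 0.0711)  len=0.4705
  (v21,v0,v22) [--+] → (2.04933, -0.163011, 0.0711)–(1.49682, -1.49682, 0.0711)  len=1.4437
  (v22,v0,v1) [+-+] → (2.04933, -0.163011, 0.0711)–(2.11684, 0, 0.0711)  len=0.1764
  (v22,v1,v23) [++-] → (1.27996, -0.434695, 0.0711)–(1.0324, -1.0324, 0.0711)  len=0.6469
  (v23,v1,v2) [-+-] → (1.27996, -0.434695, 0.0711)–(1.46, 0, 0.0711)  len=0.4705

Chained into 2 loop(s):
  loop 1: 16 segments, perimeter = 12.9612
  loop 2: 16 segments, perimeter = 8.9396
Total perimeter = 21.901

loops=2 perimeter=21.901


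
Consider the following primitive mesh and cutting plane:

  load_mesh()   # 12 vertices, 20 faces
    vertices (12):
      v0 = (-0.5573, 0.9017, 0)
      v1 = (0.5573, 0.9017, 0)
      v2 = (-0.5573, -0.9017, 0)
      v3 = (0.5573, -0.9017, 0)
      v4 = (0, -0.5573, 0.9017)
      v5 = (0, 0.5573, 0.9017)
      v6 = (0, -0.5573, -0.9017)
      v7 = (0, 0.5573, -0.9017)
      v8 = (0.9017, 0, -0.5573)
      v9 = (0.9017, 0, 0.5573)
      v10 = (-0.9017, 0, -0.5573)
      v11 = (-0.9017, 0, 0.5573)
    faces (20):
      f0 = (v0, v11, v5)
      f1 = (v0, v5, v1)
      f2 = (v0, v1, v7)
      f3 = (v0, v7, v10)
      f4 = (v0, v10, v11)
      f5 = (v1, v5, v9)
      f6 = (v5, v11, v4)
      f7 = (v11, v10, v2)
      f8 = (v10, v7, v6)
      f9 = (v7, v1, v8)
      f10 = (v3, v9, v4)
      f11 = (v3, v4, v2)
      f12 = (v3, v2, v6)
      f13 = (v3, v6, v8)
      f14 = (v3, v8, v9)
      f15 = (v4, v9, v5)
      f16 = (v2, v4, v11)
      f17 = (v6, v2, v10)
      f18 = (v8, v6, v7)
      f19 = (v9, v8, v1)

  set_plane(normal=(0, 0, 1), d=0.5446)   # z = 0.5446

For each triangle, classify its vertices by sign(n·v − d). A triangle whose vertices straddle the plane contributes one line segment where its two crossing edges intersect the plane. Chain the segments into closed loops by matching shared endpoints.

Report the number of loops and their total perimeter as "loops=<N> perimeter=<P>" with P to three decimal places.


Straddling triangles (10 of 20):
  (v0,v11,v5) [-++] → (-0.893852, 0.0205483, 0.5446)–(-0.220707, 0.693693, 0.5446)  len=0.9520
  (v0,v5,v1) [-+-] → (-0.220707, 0.693693, 0.5446)–(0.220707, 0.693693, 0.5446)  len=0.4414
  (v0,v10,v11) [--+] → (-0.9017, 0, 0.5446)–(-0.893852, 0.0205483, 0.5446)  len=0.0220
  (v1,v5,v9) [-++] → (0.220707, 0.693693, 0.5446)–(0.893852, 0.0205483, 0.5446)  len=0.9520
  (v11,v10,v2) [+--] → (-0.9017, 0, 0.5446)–(-0.893852, -0.0205483, 0.5446)  len=0.0220
  (v3,v9,v4) [-++] → (0.893852, -0.0205483, 0.5446)–(0.220707, -0.693693, 0.5446)  len=0.9520
  (v3,v4,v2) [-+-] → (0.220707, -0.693693, 0.5446)–(-0.220707, -0.693693, 0.5446)  len=0.4414
  (v3,v8,v9) [--+] → (0.9017, 0, 0.5446)–(0.893852, -0.0205483, 0.5446)  len=0.0220
  (v2,v4,v11) [-++] → (-0.220707, -0.693693, 0.5446)–(-0.893852, -0.0205483, 0.5446)  len=0.9520
  (v9,v8,v1) [+--] → (0.9017, 0, 0.5446)–(0.893852, 0.0205483, 0.5446)  len=0.0220

Chained into 1 loop(s):
  loop 1: 10 segments, perimeter = 4.7787
Total perimeter = 4.779

loops=1 perimeter=4.779


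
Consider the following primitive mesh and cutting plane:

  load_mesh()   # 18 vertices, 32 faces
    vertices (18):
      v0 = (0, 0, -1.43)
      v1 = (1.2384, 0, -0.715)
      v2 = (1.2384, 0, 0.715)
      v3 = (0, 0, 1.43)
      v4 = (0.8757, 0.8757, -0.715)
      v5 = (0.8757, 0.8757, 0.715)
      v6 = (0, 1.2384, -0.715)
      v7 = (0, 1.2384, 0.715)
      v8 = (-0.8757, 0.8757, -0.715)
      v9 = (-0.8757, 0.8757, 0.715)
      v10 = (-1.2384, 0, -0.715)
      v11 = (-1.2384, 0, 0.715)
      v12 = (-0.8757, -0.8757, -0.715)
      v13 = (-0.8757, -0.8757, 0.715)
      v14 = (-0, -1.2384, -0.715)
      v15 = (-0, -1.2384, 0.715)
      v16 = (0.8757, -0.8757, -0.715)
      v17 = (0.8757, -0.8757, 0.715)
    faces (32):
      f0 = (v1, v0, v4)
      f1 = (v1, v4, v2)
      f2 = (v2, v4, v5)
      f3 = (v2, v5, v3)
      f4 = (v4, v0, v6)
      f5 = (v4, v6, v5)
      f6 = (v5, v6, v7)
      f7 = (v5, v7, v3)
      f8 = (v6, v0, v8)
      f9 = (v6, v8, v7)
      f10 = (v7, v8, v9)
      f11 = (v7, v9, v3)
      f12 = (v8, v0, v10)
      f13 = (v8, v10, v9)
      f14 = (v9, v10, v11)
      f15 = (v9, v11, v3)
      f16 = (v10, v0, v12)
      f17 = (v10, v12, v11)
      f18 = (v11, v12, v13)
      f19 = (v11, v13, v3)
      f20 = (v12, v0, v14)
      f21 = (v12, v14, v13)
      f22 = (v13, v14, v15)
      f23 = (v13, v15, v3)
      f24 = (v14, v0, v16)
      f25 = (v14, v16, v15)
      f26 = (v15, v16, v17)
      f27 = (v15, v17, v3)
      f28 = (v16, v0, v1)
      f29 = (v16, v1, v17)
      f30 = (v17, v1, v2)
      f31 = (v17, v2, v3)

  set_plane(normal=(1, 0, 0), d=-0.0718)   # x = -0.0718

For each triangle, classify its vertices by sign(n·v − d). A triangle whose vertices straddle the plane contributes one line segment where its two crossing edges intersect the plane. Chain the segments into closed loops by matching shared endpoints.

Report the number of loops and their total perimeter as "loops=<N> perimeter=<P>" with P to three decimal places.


Straddling triangles (12 of 32):
  (v6,v0,v8) [++-] → (-0.0718, 0.0718, -1.37138)–(-0.0718, 1.20866, -0.715)  len=1.3127
  (v6,v8,v7) [+-+] → (-0.0718, 1.20866, -0.715)–(-0.0718, 1.20866, 0.597752)  len=1.3128
  (v7,v8,v9) [+--] → (-0.0718, 1.20866, 0.597752)–(-0.0718, 1.20866, 0.715)  len=0.1172
  (v7,v9,v3) [+-+] → (-0.0718, 1.20866, 0.715)–(-0.0718, 0.0718, 1.37138)  len=1.3127
  (v8,v0,v10) [-+-] → (-0.0718, 0.0718, -1.37138)–(-0.0718, 0, -1.38855)  len=0.0738
  (v9,v11,v3) [--+] → (-0.0718, 0, 1.38855)–(-0.0718, 0.0718, 1.37138)  len=0.0738
  (v10,v0,v12) [-+-] → (-0.0718, 0, -1.38855)–(-0.0718, -0.0718, -1.37138)  len=0.0738
  (v11,v13,v3) [--+] → (-0.0718, -0.0718, 1.37138)–(-0.0718, 0, 1.38855)  len=0.0738
  (v12,v0,v14) [-++] → (-0.0718, -0.0718, -1.37138)–(-0.0718, -1.20866, -0.715)  len=1.3127
  (v12,v14,v13) [-+-] → (-0.0718, -1.20866, -0.715)–(-0.0718, -1.20866, -0.597752)  len=0.1172
  (v13,v14,v15) [-++] → (-0.0718, -1.20866, -0.597752)–(-0.0718, -1.20866, 0.715)  len=1.3128
  (v13,v15,v3) [-++] → (-0.0718, -1.20866, 0.715)–(-0.0718, -0.0718, 1.37138)  len=1.3127

Chained into 1 loop(s):
  loop 1: 12 segments, perimeter = 8.4063
Total perimeter = 8.406

loops=1 perimeter=8.406


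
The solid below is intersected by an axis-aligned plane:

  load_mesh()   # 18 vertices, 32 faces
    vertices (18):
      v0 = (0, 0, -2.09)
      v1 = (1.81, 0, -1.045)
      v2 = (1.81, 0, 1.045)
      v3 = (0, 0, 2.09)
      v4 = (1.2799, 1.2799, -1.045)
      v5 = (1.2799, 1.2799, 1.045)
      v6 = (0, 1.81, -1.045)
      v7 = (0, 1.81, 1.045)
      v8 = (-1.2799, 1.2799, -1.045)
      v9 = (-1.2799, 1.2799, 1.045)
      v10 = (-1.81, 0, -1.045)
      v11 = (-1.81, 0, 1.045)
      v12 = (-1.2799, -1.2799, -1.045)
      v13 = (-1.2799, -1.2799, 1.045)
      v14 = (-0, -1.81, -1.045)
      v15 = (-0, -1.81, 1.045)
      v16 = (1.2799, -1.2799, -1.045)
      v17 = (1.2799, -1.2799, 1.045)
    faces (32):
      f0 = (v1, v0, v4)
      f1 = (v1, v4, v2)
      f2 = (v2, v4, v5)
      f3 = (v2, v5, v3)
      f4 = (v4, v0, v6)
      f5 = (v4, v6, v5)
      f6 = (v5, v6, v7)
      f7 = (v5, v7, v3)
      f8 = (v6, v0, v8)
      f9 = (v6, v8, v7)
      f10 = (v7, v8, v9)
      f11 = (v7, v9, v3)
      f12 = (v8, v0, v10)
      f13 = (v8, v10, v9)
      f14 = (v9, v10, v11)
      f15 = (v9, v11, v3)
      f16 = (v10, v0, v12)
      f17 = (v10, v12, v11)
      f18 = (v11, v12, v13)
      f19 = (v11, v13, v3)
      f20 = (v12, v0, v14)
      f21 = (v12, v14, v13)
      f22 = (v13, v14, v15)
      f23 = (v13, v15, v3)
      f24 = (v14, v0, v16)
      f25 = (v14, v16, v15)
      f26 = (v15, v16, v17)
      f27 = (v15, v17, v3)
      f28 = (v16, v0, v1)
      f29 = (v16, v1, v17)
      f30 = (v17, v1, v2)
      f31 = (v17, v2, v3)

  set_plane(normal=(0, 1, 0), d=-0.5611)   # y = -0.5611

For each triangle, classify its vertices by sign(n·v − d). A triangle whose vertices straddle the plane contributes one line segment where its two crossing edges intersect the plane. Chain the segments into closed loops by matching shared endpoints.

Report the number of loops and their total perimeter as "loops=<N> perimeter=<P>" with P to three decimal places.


Straddling triangles (12 of 32):
  (v10,v0,v12) [++-] → (-0.5611, -0.5611, -1.63188)–(-1.57761, -0.5611, -1.045)  len=1.1738
  (v10,v12,v11) [+-+] → (-1.57761, -0.5611, -1.045)–(-1.57761, -0.5611, 0.128757)  len=1.1738
  (v11,v12,v13) [+--] → (-1.57761, -0.5611, 0.128757)–(-1.57761, -0.5611, 1.045)  len=0.9162
  (v11,v13,v3) [+-+] → (-1.57761, -0.5611, 1.045)–(-0.5611, -0.5611, 1.63188)  len=1.1738
  (v12,v0,v14) [-+-] → (-0.5611, -0.5611, -1.63188)–(0, -0.5611, -1.76605)  len=0.5769
  (v13,v15,v3) [--+] → (0, -0.5611, 1.76605)–(-0.5611, -0.5611, 1.63188)  len=0.5769
  (v14,v0,v16) [-+-] → (0, -0.5611, -1.76605)–(0.5611, -0.5611, -1.63188)  len=0.5769
  (v15,v17,v3) [--+] → (0.5611, -0.5611, 1.63188)–(0, -0.5611, 1.76605)  len=0.5769
  (v16,v0,v1) [-++] → (0.5611, -0.5611, -1.63188)–(1.57761, -0.5611, -1.045)  len=1.1738
  (v16,v1,v17) [-+-] → (1.57761, -0.5611, -1.045)–(1.57761, -0.5611, -0.128757)  len=0.9162
  (v17,v1,v2) [-++] → (1.57761, -0.5611, -0.128757)–(1.57761, -0.5611, 1.045)  len=1.1738
  (v17,v2,v3) [-++] → (1.57761, -0.5611, 1.045)–(0.5611, -0.5611, 1.63188)  len=1.1738

Chained into 1 loop(s):
  loop 1: 12 segments, perimeter = 11.1827
Total perimeter = 11.183

loops=1 perimeter=11.183


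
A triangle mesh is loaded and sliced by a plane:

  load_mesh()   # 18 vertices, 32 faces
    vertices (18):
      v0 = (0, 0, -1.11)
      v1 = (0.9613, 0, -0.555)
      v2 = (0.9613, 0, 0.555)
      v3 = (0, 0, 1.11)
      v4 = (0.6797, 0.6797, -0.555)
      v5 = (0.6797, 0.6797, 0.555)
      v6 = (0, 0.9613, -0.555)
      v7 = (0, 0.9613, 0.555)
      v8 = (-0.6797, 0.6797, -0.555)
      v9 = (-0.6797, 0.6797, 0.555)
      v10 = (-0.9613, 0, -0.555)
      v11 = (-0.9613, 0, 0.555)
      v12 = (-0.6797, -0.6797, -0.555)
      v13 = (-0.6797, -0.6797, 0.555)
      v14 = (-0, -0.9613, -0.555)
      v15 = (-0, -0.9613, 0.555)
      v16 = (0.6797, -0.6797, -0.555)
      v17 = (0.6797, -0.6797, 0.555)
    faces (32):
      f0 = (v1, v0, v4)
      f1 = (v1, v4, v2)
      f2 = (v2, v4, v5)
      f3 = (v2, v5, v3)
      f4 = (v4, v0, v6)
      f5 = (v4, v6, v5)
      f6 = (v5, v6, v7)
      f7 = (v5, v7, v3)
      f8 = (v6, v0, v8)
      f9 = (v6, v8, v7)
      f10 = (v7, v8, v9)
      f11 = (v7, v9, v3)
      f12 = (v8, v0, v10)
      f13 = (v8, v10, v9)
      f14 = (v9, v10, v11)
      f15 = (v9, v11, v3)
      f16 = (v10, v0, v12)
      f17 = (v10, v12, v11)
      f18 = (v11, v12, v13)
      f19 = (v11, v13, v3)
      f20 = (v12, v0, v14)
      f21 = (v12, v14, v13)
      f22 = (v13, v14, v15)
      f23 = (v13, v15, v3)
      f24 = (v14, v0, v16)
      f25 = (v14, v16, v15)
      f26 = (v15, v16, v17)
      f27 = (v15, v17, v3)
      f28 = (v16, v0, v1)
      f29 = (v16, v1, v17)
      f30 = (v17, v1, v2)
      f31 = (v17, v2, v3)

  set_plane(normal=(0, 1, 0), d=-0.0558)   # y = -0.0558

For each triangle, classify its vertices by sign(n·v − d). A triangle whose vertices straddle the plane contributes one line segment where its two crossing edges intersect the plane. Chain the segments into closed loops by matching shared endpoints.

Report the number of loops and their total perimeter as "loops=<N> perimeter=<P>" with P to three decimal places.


loops=1 perimeter=6.525

Straddling triangles (12 of 32):
  (v10,v0,v12) [++-] → (-0.0558, -0.0558, -1.06444)–(-0.938182, -0.0558, -0.555)  len=1.0189
  (v10,v12,v11) [+-+] → (-0.938182, -0.0558, -0.555)–(-0.938182, -0.0558, 0.463875)  len=1.0189
  (v11,v12,v13) [+--] → (-0.938182, -0.0558, 0.463875)–(-0.938182, -0.0558, 0.555)  len=0.0911
  (v11,v13,v3) [+-+] → (-0.938182, -0.0558, 0.555)–(-0.0558, -0.0558, 1.06444)  len=1.0189
  (v12,v0,v14) [-+-] → (-0.0558, -0.0558, -1.06444)–(0, -0.0558, -1.07778)  len=0.0574
  (v13,v15,v3) [--+] → (0, -0.0558, 1.07778)–(-0.0558, -0.0558, 1.06444)  len=0.0574
  (v14,v0,v16) [-+-] → (0, -0.0558, -1.07778)–(0.0558, -0.0558, -1.06444)  len=0.0574
  (v15,v17,v3) [--+] → (0.0558, -0.0558, 1.06444)–(0, -0.0558, 1.07778)  len=0.0574
  (v16,v0,v1) [-++] → (0.0558, -0.0558, -1.06444)–(0.938182, -0.0558, -0.555)  len=1.0189
  (v16,v1,v17) [-+-] → (0.938182, -0.0558, -0.555)–(0.938182, -0.0558, -0.463875)  len=0.0911
  (v17,v1,v2) [-++] → (0.938182, -0.0558, -0.463875)–(0.938182, -0.0558, 0.555)  len=1.0189
  (v17,v2,v3) [-++] → (0.938182, -0.0558, 0.555)–(0.0558, -0.0558, 1.06444)  len=1.0189

Chained into 1 loop(s):
  loop 1: 12 segments, perimeter = 6.5250
Total perimeter = 6.525


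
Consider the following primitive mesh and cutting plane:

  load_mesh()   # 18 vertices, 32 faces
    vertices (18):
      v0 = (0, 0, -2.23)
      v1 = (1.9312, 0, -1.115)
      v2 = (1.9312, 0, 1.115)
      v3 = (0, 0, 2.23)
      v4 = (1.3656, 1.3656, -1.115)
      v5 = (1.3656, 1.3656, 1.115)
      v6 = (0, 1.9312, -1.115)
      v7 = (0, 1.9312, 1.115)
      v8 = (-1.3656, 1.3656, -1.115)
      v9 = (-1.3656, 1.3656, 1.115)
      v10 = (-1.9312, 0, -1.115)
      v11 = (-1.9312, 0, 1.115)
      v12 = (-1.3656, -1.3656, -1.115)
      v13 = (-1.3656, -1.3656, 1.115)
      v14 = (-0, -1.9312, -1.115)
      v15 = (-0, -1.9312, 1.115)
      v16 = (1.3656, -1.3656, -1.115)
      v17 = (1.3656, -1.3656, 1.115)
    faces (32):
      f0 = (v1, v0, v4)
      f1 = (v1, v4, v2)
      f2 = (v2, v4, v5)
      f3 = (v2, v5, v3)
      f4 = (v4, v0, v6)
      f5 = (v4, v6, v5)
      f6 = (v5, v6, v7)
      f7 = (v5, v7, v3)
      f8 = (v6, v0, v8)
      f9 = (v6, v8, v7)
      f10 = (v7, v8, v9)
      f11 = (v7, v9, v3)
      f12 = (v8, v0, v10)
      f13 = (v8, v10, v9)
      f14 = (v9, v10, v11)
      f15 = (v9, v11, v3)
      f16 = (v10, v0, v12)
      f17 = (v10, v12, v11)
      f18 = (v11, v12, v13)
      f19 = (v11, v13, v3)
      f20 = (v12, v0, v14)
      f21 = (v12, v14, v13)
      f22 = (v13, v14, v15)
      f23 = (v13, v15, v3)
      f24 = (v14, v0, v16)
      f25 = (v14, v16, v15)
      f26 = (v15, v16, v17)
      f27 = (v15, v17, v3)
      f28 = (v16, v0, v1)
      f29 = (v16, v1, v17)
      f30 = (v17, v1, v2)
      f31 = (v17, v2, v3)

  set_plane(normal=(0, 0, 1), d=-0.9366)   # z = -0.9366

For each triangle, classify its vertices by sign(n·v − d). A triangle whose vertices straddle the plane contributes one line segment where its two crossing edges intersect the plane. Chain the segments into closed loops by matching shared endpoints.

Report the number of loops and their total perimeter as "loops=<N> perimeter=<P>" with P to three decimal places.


loops=1 perimeter=11.825

Straddling triangles (16 of 32):
  (v1,v4,v2) [--+] → (1.41085, 1.25635, -0.9366)–(1.9312, 0, -0.9366)  len=1.3598
  (v2,v4,v5) [+-+] → (1.41085, 1.25635, -0.9366)–(1.3656, 1.3656, -0.9366)  len=0.1182
  (v4,v6,v5) [--+] → (0.109248, 1.88595, -0.9366)–(1.3656, 1.3656, -0.9366)  len=1.3598
  (v5,v6,v7) [+-+] → (0.109248, 1.88595, -0.9366)–(0, 1.9312, -0.9366)  len=0.1182
  (v6,v8,v7) [--+] → (-1.25635, 1.41085, -0.9366)–(0, 1.9312, -0.9366)  len=1.3598
  (v7,v8,v9) [+-+] → (-1.25635, 1.41085, -0.9366)–(-1.3656, 1.3656, -0.9366)  len=0.1182
  (v8,v10,v9) [--+] → (-1.88595, 0.109248, -0.9366)–(-1.3656, 1.3656, -0.9366)  len=1.3598
  (v9,v10,v11) [+-+] → (-1.88595, 0.109248, -0.9366)–(-1.9312, 0, -0.9366)  len=0.1182
  (v10,v12,v11) [--+] → (-1.41085, -1.25635, -0.9366)–(-1.9312, 0, -0.9366)  len=1.3598
  (v11,v12,v13) [+-+] → (-1.41085, -1.25635, -0.9366)–(-1.3656, -1.3656, -0.9366)  len=0.1182
  (v12,v14,v13) [--+] → (-0.109248, -1.88595, -0.9366)–(-1.3656, -1.3656, -0.9366)  len=1.3598
  (v13,v14,v15) [+-+] → (-0.109248, -1.88595, -0.9366)–(0, -1.9312, -0.9366)  len=0.1182
  (v14,v16,v15) [--+] → (1.25635, -1.41085, -0.9366)–(0, -1.9312, -0.9366)  len=1.3598
  (v15,v16,v17) [+-+] → (1.25635, -1.41085, -0.9366)–(1.3656, -1.3656, -0.9366)  len=0.1182
  (v16,v1,v17) [--+] → (1.88595, -0.109248, -0.9366)–(1.3656, -1.3656, -0.9366)  len=1.3598
  (v17,v1,v2) [+-+] → (1.88595, -0.109248, -0.9366)–(1.9312, 0, -0.9366)  len=0.1182

Chained into 1 loop(s):
  loop 1: 16 segments, perimeter = 11.8248
Total perimeter = 11.825


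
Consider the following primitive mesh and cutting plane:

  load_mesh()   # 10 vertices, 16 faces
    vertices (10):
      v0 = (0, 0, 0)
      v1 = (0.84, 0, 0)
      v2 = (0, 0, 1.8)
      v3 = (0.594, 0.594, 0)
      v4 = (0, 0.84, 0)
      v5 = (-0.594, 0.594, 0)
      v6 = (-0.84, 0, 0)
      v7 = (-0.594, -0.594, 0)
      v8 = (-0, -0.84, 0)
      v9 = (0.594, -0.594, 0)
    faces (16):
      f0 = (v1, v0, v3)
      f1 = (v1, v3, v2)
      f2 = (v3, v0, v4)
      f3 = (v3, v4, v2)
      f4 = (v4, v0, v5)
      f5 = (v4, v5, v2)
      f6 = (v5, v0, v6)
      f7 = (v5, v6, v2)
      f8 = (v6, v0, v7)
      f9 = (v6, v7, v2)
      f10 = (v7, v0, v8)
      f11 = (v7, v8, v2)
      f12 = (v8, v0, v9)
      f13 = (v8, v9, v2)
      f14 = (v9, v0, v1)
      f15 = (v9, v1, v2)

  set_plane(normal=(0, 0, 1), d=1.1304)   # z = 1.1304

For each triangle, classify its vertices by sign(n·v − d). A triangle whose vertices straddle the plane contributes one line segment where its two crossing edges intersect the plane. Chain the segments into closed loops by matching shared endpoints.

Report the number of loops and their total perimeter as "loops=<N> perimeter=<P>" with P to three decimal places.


loops=1 perimeter=1.913

Straddling triangles (8 of 16):
  (v1,v3,v2) [--+] → (0.220968, 0.220968, 1.1304)–(0.31248, 0, 1.1304)  len=0.2392
  (v3,v4,v2) [--+] → (0, 0.31248, 1.1304)–(0.220968, 0.220968, 1.1304)  len=0.2392
  (v4,v5,v2) [--+] → (-0.220968, 0.220968, 1.1304)–(0, 0.31248, 1.1304)  len=0.2392
  (v5,v6,v2) [--+] → (-0.31248, 0, 1.1304)–(-0.220968, 0.220968, 1.1304)  len=0.2392
  (v6,v7,v2) [--+] → (-0.220968, -0.220968, 1.1304)–(-0.31248, 0, 1.1304)  len=0.2392
  (v7,v8,v2) [--+] → (0, -0.31248, 1.1304)–(-0.220968, -0.220968, 1.1304)  len=0.2392
  (v8,v9,v2) [--+] → (0.220968, -0.220968, 1.1304)–(0, -0.31248, 1.1304)  len=0.2392
  (v9,v1,v2) [--+] → (0.31248, 0, 1.1304)–(0.220968, -0.220968, 1.1304)  len=0.2392

Chained into 1 loop(s):
  loop 1: 8 segments, perimeter = 1.9133
Total perimeter = 1.913


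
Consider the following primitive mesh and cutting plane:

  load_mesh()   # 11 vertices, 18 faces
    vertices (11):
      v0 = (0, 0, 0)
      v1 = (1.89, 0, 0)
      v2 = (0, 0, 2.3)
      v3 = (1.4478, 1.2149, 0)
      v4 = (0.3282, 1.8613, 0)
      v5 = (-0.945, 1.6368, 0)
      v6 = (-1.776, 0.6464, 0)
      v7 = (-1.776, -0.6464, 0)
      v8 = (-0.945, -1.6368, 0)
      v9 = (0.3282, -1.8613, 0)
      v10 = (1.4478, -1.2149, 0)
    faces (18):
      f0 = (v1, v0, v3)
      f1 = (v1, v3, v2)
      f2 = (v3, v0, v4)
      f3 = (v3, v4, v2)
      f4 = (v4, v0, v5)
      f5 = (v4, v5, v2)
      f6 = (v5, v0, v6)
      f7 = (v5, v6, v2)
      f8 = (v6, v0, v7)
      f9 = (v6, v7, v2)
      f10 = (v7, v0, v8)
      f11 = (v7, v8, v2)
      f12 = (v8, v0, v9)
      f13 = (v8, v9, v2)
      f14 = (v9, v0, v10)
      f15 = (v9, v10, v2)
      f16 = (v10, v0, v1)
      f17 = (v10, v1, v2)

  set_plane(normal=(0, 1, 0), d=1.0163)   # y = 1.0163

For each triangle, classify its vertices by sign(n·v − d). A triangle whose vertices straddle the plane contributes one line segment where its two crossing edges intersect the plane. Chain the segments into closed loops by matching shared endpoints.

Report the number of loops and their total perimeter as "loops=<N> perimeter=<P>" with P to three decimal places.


Straddling triangles (8 of 18):
  (v1,v0,v3) [--+] → (1.21113, 1.0163, 0)–(1.52009, 1.0163, 0)  len=0.3090
  (v1,v3,v2) [-+-] → (1.52009, 1.0163, 0)–(1.21113, 1.0163, 0.375982)  len=0.4866
  (v3,v0,v4) [+-+] → (1.21113, 1.0163, 0)–(0.179203, 1.0163, 0)  len=1.0319
  (v3,v4,v2) [++-] → (0.179203, 1.0163, 1.04416)–(1.21113, 1.0163, 0.375982)  len=1.2294
  (v4,v0,v5) [+-+] → (0.179203, 1.0163, 0)–(-0.586757, 1.0163, 0)  len=0.7660
  (v4,v5,v2) [++-] → (-0.586757, 1.0163, 0.871915)–(0.179203, 1.0163, 1.04416)  len=0.7851
  (v5,v0,v6) [+--] → (-0.586757, 1.0163, 0)–(-1.46563, 1.0163, 0)  len=0.8789
  (v5,v6,v2) [+--] → (-1.46563, 1.0163, 0)–(-0.586757, 1.0163, 0.871915)  len=1.2380

Chained into 1 loop(s):
  loop 1: 8 segments, perimeter = 6.7248
Total perimeter = 6.725

loops=1 perimeter=6.725


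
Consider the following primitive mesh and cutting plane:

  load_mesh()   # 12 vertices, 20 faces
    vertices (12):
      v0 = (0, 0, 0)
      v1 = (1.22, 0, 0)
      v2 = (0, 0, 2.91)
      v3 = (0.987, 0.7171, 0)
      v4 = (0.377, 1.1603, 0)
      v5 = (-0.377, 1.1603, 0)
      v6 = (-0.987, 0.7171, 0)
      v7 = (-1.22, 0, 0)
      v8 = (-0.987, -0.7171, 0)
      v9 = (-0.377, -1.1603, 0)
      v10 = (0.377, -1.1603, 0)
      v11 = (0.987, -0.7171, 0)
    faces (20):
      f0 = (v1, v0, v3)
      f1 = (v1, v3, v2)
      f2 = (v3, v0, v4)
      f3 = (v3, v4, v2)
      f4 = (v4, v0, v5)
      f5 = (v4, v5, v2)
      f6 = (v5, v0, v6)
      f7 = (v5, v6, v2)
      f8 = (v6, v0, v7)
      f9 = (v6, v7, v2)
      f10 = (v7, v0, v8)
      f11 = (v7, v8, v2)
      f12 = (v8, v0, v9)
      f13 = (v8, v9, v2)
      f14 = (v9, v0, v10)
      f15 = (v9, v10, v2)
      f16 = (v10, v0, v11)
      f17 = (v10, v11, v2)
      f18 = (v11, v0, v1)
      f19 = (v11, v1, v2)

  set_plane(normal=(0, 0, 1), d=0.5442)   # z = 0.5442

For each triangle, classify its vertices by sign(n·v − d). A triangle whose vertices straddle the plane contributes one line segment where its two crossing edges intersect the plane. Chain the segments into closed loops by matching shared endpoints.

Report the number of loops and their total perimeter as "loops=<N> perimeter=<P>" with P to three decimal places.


loops=1 perimeter=6.130

Straddling triangles (10 of 20):
  (v1,v3,v2) [--+] → (0.802421, 0.582995, 0.5442)–(0.991847, 0, 0.5442)  len=0.6130
  (v3,v4,v2) [--+] → (0.306497, 0.943312, 0.5442)–(0.802421, 0.582995, 0.5442)  len=0.6130
  (v4,v5,v2) [--+] → (-0.306497, 0.943312, 0.5442)–(0.306497, 0.943312, 0.5442)  len=0.6130
  (v5,v6,v2) [--+] → (-0.802421, 0.582995, 0.5442)–(-0.306497, 0.943312, 0.5442)  len=0.6130
  (v6,v7,v2) [--+] → (-0.991847, 0, 0.5442)–(-0.802421, 0.582995, 0.5442)  len=0.6130
  (v7,v8,v2) [--+] → (-0.802421, -0.582995, 0.5442)–(-0.991847, 0, 0.5442)  len=0.6130
  (v8,v9,v2) [--+] → (-0.306497, -0.943312, 0.5442)–(-0.802421, -0.582995, 0.5442)  len=0.6130
  (v9,v10,v2) [--+] → (0.306497, -0.943312, 0.5442)–(-0.306497, -0.943312, 0.5442)  len=0.6130
  (v10,v11,v2) [--+] → (0.802421, -0.582995, 0.5442)–(0.306497, -0.943312, 0.5442)  len=0.6130
  (v11,v1,v2) [--+] → (0.991847, 0, 0.5442)–(0.802421, -0.582995, 0.5442)  len=0.6130

Chained into 1 loop(s):
  loop 1: 10 segments, perimeter = 6.1300
Total perimeter = 6.130
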